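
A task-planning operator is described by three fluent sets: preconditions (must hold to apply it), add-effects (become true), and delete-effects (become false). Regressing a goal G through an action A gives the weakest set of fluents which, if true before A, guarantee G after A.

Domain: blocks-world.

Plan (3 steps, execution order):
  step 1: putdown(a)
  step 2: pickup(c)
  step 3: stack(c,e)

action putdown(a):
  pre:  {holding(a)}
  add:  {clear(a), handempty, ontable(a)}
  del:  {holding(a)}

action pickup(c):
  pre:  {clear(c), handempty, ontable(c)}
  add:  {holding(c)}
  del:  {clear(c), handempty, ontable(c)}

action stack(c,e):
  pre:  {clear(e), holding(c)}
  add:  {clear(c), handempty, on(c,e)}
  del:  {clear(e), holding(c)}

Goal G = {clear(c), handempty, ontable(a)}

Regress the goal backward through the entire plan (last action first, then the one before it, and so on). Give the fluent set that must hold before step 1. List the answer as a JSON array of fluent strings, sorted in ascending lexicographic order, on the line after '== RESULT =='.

Work backward from the goal:
  through step 3 (stack(c,e)): drop {clear(c), handempty}, keep {ontable(a)}, require {clear(e), holding(c)}
    → {clear(e), holding(c), ontable(a)}
  through step 2 (pickup(c)): drop {holding(c)}, keep {clear(e), ontable(a)}, require {clear(c), handempty, ontable(c)}
    → {clear(c), clear(e), handempty, ontable(a), ontable(c)}
  through step 1 (putdown(a)): drop {handempty, ontable(a)}, keep {clear(c), clear(e), ontable(c)}, require {holding(a)}
    → {clear(c), clear(e), holding(a), ontable(c)}

== RESULT ==
["clear(c)", "clear(e)", "holding(a)", "ontable(c)"]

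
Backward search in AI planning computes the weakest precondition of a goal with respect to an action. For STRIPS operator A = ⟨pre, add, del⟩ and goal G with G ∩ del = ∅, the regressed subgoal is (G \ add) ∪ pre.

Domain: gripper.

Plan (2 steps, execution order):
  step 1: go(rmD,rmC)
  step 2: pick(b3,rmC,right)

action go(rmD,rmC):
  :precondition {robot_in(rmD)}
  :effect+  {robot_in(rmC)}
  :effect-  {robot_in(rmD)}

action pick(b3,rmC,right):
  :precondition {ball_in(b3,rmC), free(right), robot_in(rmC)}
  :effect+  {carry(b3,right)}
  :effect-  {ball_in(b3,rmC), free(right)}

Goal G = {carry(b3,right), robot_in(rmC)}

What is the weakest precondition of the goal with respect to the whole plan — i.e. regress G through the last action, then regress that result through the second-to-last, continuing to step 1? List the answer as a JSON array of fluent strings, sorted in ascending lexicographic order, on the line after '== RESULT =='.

Regress step by step:
  through step 2 (pick(b3,rmC,right)): drop {carry(b3,right)}, keep {robot_in(rmC)}, require {ball_in(b3,rmC), free(right), robot_in(rmC)}
    → {ball_in(b3,rmC), free(right), robot_in(rmC)}
  through step 1 (go(rmD,rmC)): drop {robot_in(rmC)}, keep {ball_in(b3,rmC), free(right)}, require {robot_in(rmD)}
    → {ball_in(b3,rmC), free(right), robot_in(rmD)}

== RESULT ==
["ball_in(b3,rmC)", "free(right)", "robot_in(rmD)"]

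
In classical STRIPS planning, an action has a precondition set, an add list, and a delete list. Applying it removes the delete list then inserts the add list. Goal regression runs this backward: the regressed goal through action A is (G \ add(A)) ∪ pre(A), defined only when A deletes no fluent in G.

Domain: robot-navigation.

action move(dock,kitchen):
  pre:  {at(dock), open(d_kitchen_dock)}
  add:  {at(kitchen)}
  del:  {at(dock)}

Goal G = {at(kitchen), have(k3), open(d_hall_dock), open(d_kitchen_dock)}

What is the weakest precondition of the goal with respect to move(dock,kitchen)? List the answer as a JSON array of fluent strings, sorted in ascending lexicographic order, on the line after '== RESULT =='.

Compute (G \ add) ∪ pre:
  G ∩ del = {}  (empty — regression defined)
  G \ add = {at(kitchen), have(k3), open(d_hall_dock), open(d_kitchen_dock)} \ {at(kitchen)} = {have(k3), open(d_hall_dock), open(d_kitchen_dock)}
  ∪ pre   = {have(k3), open(d_hall_dock), open(d_kitchen_dock)} ∪ {at(dock), open(d_kitchen_dock)}
          = {at(dock), have(k3), open(d_hall_dock), open(d_kitchen_dock)}

== RESULT ==
["at(dock)", "have(k3)", "open(d_hall_dock)", "open(d_kitchen_dock)"]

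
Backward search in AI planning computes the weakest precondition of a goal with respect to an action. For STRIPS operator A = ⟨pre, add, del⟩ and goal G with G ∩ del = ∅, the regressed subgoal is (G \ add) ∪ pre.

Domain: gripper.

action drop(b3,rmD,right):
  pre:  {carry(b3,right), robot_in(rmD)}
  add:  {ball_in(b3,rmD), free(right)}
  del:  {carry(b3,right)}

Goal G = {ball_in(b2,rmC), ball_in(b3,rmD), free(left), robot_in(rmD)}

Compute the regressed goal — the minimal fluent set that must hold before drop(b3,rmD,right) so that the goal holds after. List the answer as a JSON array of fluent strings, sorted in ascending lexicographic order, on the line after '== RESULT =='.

Compute (G \ add) ∪ pre:
  G ∩ del = {}  (empty — regression defined)
  G \ add = {ball_in(b2,rmC), ball_in(b3,rmD), free(left), robot_in(rmD)} \ {ball_in(b3,rmD), free(right)} = {ball_in(b2,rmC), free(left), robot_in(rmD)}
  ∪ pre   = {ball_in(b2,rmC), free(left), robot_in(rmD)} ∪ {carry(b3,right), robot_in(rmD)}
          = {ball_in(b2,rmC), carry(b3,right), free(left), robot_in(rmD)}

== RESULT ==
["ball_in(b2,rmC)", "carry(b3,right)", "free(left)", "robot_in(rmD)"]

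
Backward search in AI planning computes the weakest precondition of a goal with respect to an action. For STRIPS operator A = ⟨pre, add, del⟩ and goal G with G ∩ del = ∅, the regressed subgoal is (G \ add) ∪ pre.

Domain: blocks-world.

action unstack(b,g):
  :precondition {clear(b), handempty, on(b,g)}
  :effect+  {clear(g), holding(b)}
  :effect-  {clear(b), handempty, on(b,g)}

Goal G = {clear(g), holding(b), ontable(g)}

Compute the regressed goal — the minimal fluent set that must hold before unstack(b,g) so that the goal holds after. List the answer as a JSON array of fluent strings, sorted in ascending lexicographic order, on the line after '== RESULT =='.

Regress:
  G ∩ del = {}  (empty — regression defined)
  G \ add = {clear(g), holding(b), ontable(g)} \ {clear(g), holding(b)} = {ontable(g)}
  ∪ pre   = {ontable(g)} ∪ {clear(b), handempty, on(b,g)}
          = {clear(b), handempty, on(b,g), ontable(g)}

== RESULT ==
["clear(b)", "handempty", "on(b,g)", "ontable(g)"]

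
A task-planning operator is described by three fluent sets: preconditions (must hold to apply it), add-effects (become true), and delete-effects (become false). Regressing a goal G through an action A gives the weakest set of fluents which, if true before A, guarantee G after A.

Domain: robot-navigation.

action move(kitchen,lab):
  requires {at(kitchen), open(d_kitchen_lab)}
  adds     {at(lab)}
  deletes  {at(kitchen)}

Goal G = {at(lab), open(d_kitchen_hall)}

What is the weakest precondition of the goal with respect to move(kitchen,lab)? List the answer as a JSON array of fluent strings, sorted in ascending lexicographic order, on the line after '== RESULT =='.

Regress:
  G ∩ del = {}  (empty — regression defined)
  G \ add = {at(lab), open(d_kitchen_hall)} \ {at(lab)} = {open(d_kitchen_hall)}
  ∪ pre   = {open(d_kitchen_hall)} ∪ {at(kitchen), open(d_kitchen_lab)}
          = {at(kitchen), open(d_kitchen_hall), open(d_kitchen_lab)}

== RESULT ==
["at(kitchen)", "open(d_kitchen_hall)", "open(d_kitchen_lab)"]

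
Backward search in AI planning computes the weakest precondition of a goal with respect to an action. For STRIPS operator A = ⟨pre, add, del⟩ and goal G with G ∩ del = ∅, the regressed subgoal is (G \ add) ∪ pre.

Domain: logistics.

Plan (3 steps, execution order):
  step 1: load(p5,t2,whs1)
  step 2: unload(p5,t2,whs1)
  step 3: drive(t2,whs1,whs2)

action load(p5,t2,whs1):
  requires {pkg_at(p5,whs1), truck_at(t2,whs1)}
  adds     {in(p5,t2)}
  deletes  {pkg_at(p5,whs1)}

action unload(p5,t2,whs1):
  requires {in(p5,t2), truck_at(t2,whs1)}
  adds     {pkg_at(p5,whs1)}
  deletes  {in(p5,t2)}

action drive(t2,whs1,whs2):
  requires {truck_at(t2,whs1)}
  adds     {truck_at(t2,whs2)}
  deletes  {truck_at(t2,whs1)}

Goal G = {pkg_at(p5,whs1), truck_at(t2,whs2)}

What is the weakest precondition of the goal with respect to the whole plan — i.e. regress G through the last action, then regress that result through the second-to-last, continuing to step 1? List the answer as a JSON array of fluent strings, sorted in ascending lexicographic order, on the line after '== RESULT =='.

Work backward from the goal:
  through step 3 (drive(t2,whs1,whs2)): drop {truck_at(t2,whs2)}, keep {pkg_at(p5,whs1)}, require {truck_at(t2,whs1)}
    → {pkg_at(p5,whs1), truck_at(t2,whs1)}
  through step 2 (unload(p5,t2,whs1)): drop {pkg_at(p5,whs1)}, keep {truck_at(t2,whs1)}, require {in(p5,t2), truck_at(t2,whs1)}
    → {in(p5,t2), truck_at(t2,whs1)}
  through step 1 (load(p5,t2,whs1)): drop {in(p5,t2)}, keep {truck_at(t2,whs1)}, require {pkg_at(p5,whs1), truck_at(t2,whs1)}
    → {pkg_at(p5,whs1), truck_at(t2,whs1)}

== RESULT ==
["pkg_at(p5,whs1)", "truck_at(t2,whs1)"]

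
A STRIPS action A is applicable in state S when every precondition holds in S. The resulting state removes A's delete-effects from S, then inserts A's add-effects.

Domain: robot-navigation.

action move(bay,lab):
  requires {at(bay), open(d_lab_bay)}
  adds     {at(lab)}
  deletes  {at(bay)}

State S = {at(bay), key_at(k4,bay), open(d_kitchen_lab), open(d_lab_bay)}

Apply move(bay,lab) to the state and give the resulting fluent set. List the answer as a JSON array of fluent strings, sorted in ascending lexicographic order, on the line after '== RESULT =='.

Compute (S \ del) ∪ add:
  pre ⊆ S: {at(bay), open(d_lab_bay)} ⊆ S  — applicable
  S \ del = {key_at(k4,bay), open(d_kitchen_lab), open(d_lab_bay)}
  ∪ add   = {at(lab), key_at(k4,bay), open(d_kitchen_lab), open(d_lab_bay)}

== RESULT ==
["at(lab)", "key_at(k4,bay)", "open(d_kitchen_lab)", "open(d_lab_bay)"]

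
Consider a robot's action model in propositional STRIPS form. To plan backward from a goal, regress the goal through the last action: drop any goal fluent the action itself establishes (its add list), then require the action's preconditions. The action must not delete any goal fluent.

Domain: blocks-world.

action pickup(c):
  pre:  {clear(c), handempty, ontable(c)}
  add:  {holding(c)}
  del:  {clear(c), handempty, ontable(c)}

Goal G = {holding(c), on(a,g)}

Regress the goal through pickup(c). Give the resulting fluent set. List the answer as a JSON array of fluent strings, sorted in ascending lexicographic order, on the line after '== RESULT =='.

Compute (G \ add) ∪ pre:
  G ∩ del = {}  (empty — regression defined)
  G \ add = {holding(c), on(a,g)} \ {holding(c)} = {on(a,g)}
  ∪ pre   = {on(a,g)} ∪ {clear(c), handempty, ontable(c)}
          = {clear(c), handempty, on(a,g), ontable(c)}

== RESULT ==
["clear(c)", "handempty", "on(a,g)", "ontable(c)"]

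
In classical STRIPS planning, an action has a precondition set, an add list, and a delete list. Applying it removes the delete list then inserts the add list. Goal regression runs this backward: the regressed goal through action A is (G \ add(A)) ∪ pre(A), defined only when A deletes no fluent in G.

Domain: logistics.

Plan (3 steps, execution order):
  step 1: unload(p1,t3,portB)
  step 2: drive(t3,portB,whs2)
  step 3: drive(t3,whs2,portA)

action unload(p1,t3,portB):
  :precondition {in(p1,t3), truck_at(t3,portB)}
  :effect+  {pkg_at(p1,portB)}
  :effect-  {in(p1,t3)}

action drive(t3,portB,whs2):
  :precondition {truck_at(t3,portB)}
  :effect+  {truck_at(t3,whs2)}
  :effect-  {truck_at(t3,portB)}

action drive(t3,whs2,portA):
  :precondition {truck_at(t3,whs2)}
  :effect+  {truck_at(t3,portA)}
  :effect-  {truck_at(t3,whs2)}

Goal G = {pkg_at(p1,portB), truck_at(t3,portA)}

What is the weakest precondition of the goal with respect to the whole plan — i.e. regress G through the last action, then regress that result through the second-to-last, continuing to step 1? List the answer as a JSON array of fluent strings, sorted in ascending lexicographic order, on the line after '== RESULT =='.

Regress step by step:
  through step 3 (drive(t3,whs2,portA)): drop {truck_at(t3,portA)}, keep {pkg_at(p1,portB)}, require {truck_at(t3,whs2)}
    → {pkg_at(p1,portB), truck_at(t3,whs2)}
  through step 2 (drive(t3,portB,whs2)): drop {truck_at(t3,whs2)}, keep {pkg_at(p1,portB)}, require {truck_at(t3,portB)}
    → {pkg_at(p1,portB), truck_at(t3,portB)}
  through step 1 (unload(p1,t3,portB)): drop {pkg_at(p1,portB)}, keep {truck_at(t3,portB)}, require {in(p1,t3), truck_at(t3,portB)}
    → {in(p1,t3), truck_at(t3,portB)}

== RESULT ==
["in(p1,t3)", "truck_at(t3,portB)"]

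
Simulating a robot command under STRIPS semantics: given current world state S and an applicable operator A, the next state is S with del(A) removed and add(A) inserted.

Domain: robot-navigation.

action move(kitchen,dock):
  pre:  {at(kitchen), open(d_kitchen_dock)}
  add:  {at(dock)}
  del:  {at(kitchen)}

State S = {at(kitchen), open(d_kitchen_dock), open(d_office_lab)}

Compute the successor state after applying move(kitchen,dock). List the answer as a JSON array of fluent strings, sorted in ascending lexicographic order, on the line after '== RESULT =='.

Progress:
  pre ⊆ S: {at(kitchen), open(d_kitchen_dock)} ⊆ S  — applicable
  S \ del = {open(d_kitchen_dock), open(d_office_lab)}
  ∪ add   = {at(dock), open(d_kitchen_dock), open(d_office_lab)}

== RESULT ==
["at(dock)", "open(d_kitchen_dock)", "open(d_office_lab)"]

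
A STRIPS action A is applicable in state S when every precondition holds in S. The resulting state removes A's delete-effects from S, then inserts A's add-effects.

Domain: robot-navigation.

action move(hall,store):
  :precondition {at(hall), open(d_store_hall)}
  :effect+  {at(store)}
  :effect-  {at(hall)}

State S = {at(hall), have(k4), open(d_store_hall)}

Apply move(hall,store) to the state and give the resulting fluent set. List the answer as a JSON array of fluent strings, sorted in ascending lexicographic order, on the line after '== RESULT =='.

Progress:
  pre ⊆ S: {at(hall), open(d_store_hall)} ⊆ S  — applicable
  S \ del = {have(k4), open(d_store_hall)}
  ∪ add   = {at(store), have(k4), open(d_store_hall)}

== RESULT ==
["at(store)", "have(k4)", "open(d_store_hall)"]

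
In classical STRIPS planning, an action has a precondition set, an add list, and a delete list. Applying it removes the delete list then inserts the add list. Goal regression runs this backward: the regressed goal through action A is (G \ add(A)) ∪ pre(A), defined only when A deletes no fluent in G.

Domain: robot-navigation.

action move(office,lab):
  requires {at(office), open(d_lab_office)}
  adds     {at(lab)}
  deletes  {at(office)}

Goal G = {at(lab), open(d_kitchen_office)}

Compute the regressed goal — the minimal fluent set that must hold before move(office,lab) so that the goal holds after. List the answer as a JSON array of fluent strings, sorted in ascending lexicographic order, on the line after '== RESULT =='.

Regress:
  G ∩ del = {}  (empty — regression defined)
  G \ add = {at(lab), open(d_kitchen_office)} \ {at(lab)} = {open(d_kitchen_office)}
  ∪ pre   = {open(d_kitchen_office)} ∪ {at(office), open(d_lab_office)}
          = {at(office), open(d_kitchen_office), open(d_lab_office)}

== RESULT ==
["at(office)", "open(d_kitchen_office)", "open(d_lab_office)"]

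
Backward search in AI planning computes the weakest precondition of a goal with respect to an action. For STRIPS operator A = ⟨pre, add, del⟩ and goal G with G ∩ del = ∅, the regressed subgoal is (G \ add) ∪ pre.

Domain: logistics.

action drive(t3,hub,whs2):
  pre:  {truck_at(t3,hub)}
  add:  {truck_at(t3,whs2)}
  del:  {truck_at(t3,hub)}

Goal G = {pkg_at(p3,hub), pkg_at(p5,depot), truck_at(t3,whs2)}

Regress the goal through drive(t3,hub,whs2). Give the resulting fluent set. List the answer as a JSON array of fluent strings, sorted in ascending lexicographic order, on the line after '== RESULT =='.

Regress:
  G ∩ del = {}  (empty — regression defined)
  G \ add = {pkg_at(p3,hub), pkg_at(p5,depot), truck_at(t3,whs2)} \ {truck_at(t3,whs2)} = {pkg_at(p3,hub), pkg_at(p5,depot)}
  ∪ pre   = {pkg_at(p3,hub), pkg_at(p5,depot)} ∪ {truck_at(t3,hub)}
          = {pkg_at(p3,hub), pkg_at(p5,depot), truck_at(t3,hub)}

== RESULT ==
["pkg_at(p3,hub)", "pkg_at(p5,depot)", "truck_at(t3,hub)"]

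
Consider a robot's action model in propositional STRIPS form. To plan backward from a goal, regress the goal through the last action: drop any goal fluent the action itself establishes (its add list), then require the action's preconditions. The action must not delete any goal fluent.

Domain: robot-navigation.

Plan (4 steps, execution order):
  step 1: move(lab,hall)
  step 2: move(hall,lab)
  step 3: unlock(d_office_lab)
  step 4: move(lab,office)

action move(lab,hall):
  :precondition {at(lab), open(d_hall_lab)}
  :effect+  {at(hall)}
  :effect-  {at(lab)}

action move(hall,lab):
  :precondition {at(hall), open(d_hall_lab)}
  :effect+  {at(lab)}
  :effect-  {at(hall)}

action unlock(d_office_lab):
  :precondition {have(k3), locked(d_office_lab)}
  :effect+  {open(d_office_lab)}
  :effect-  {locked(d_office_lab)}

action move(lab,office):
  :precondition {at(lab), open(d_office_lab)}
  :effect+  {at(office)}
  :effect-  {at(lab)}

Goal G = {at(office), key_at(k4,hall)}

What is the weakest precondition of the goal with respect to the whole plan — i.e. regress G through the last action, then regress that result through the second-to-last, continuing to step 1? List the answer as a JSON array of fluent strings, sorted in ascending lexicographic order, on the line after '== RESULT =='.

Regress step by step:
  through step 4 (move(lab,office)): drop {at(office)}, keep {key_at(k4,hall)}, require {at(lab), open(d_office_lab)}
    → {at(lab), key_at(k4,hall), open(d_office_lab)}
  through step 3 (unlock(d_office_lab)): drop {open(d_office_lab)}, keep {at(lab), key_at(k4,hall)}, require {have(k3), locked(d_office_lab)}
    → {at(lab), have(k3), key_at(k4,hall), locked(d_office_lab)}
  through step 2 (move(hall,lab)): drop {at(lab)}, keep {have(k3), key_at(k4,hall), locked(d_office_lab)}, require {at(hall), open(d_hall_lab)}
    → {at(hall), have(k3), key_at(k4,hall), locked(d_office_lab), open(d_hall_lab)}
  through step 1 (move(lab,hall)): drop {at(hall)}, keep {have(k3), key_at(k4,hall), locked(d_office_lab), open(d_hall_lab)}, require {at(lab), open(d_hall_lab)}
    → {at(lab), have(k3), key_at(k4,hall), locked(d_office_lab), open(d_hall_lab)}

== RESULT ==
["at(lab)", "have(k3)", "key_at(k4,hall)", "locked(d_office_lab)", "open(d_hall_lab)"]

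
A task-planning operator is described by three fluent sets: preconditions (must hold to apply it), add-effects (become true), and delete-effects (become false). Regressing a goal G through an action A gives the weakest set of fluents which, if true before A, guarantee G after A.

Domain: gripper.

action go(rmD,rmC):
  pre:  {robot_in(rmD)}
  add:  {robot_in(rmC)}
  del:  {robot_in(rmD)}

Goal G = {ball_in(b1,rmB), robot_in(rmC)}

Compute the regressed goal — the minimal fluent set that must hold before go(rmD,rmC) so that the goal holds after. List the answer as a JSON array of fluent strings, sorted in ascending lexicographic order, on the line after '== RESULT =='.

Regress:
  G ∩ del = {}  (empty — regression defined)
  G \ add = {ball_in(b1,rmB), robot_in(rmC)} \ {robot_in(rmC)} = {ball_in(b1,rmB)}
  ∪ pre   = {ball_in(b1,rmB)} ∪ {robot_in(rmD)}
          = {ball_in(b1,rmB), robot_in(rmD)}

== RESULT ==
["ball_in(b1,rmB)", "robot_in(rmD)"]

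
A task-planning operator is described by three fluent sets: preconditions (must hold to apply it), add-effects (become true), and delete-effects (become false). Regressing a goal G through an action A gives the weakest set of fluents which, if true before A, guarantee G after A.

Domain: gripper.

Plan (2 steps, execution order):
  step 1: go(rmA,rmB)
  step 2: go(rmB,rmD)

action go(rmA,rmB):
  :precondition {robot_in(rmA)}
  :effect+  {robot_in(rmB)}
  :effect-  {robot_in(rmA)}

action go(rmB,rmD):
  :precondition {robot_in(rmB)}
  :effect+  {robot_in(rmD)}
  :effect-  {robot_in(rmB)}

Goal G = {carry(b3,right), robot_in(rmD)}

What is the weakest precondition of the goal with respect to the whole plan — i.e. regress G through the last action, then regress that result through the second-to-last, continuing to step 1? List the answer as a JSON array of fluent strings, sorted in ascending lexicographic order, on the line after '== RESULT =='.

Regress step by step:
  through step 2 (go(rmB,rmD)): drop {robot_in(rmD)}, keep {carry(b3,right)}, require {robot_in(rmB)}
    → {carry(b3,right), robot_in(rmB)}
  through step 1 (go(rmA,rmB)): drop {robot_in(rmB)}, keep {carry(b3,right)}, require {robot_in(rmA)}
    → {carry(b3,right), robot_in(rmA)}

== RESULT ==
["carry(b3,right)", "robot_in(rmA)"]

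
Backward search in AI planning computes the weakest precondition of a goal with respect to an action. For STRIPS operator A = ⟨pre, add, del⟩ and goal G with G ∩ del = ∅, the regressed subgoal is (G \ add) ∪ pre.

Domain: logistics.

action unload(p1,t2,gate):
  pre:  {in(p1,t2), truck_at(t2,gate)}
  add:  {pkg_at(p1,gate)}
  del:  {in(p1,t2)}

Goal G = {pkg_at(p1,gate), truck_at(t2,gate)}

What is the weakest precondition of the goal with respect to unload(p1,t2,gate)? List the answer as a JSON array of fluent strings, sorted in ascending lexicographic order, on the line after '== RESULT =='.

Regress:
  G ∩ del = {}  (empty — regression defined)
  G \ add = {pkg_at(p1,gate), truck_at(t2,gate)} \ {pkg_at(p1,gate)} = {truck_at(t2,gate)}
  ∪ pre   = {truck_at(t2,gate)} ∪ {in(p1,t2), truck_at(t2,gate)}
          = {in(p1,t2), truck_at(t2,gate)}

== RESULT ==
["in(p1,t2)", "truck_at(t2,gate)"]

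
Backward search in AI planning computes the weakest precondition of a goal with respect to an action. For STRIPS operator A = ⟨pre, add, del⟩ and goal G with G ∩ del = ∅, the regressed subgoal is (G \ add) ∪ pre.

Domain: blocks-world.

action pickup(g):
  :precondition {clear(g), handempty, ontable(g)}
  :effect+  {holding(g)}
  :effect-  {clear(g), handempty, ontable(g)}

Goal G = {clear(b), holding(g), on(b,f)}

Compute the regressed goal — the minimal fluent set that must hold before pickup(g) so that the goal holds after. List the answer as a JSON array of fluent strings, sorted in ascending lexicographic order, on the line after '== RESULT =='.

Compute (G \ add) ∪ pre:
  G ∩ del = {}  (empty — regression defined)
  G \ add = {clear(b), holding(g), on(b,f)} \ {holding(g)} = {clear(b), on(b,f)}
  ∪ pre   = {clear(b), on(b,f)} ∪ {clear(g), handempty, ontable(g)}
          = {clear(b), clear(g), handempty, on(b,f), ontable(g)}

== RESULT ==
["clear(b)", "clear(g)", "handempty", "on(b,f)", "ontable(g)"]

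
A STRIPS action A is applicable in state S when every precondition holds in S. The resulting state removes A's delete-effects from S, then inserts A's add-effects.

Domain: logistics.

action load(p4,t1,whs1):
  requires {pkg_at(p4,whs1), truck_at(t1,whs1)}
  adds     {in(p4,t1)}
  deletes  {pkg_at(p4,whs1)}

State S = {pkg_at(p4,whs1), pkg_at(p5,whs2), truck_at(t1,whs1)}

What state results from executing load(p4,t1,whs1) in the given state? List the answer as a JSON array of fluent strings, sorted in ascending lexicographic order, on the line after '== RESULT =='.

Progress:
  pre ⊆ S: {pkg_at(p4,whs1), truck_at(t1,whs1)} ⊆ S  — applicable
  S \ del = {pkg_at(p5,whs2), truck_at(t1,whs1)}
  ∪ add   = {in(p4,t1), pkg_at(p5,whs2), truck_at(t1,whs1)}

== RESULT ==
["in(p4,t1)", "pkg_at(p5,whs2)", "truck_at(t1,whs1)"]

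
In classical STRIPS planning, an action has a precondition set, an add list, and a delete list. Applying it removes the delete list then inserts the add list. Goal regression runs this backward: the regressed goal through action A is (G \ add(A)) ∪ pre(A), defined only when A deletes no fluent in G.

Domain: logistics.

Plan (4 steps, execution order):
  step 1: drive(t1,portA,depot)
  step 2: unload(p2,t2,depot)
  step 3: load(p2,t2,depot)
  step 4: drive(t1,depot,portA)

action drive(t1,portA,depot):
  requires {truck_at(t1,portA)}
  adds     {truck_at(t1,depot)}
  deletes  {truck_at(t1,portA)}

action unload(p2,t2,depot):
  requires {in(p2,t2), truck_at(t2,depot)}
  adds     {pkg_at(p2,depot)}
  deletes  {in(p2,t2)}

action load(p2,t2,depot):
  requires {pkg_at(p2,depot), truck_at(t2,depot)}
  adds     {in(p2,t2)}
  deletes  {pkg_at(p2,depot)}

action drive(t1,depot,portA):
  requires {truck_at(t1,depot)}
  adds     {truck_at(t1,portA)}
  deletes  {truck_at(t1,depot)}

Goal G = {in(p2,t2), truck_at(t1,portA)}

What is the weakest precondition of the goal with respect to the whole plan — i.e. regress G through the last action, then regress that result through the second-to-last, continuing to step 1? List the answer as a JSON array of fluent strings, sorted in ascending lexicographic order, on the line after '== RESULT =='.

Work backward from the goal:
  through step 4 (drive(t1,depot,portA)): drop {truck_at(t1,portA)}, keep {in(p2,t2)}, require {truck_at(t1,depot)}
    → {in(p2,t2), truck_at(t1,depot)}
  through step 3 (load(p2,t2,depot)): drop {in(p2,t2)}, keep {truck_at(t1,depot)}, require {pkg_at(p2,depot), truck_at(t2,depot)}
    → {pkg_at(p2,depot), truck_at(t1,depot), truck_at(t2,depot)}
  through step 2 (unload(p2,t2,depot)): drop {pkg_at(p2,depot)}, keep {truck_at(t1,depot), truck_at(t2,depot)}, require {in(p2,t2), truck_at(t2,depot)}
    → {in(p2,t2), truck_at(t1,depot), truck_at(t2,depot)}
  through step 1 (drive(t1,portA,depot)): drop {truck_at(t1,depot)}, keep {in(p2,t2), truck_at(t2,depot)}, require {truck_at(t1,portA)}
    → {in(p2,t2), truck_at(t1,portA), truck_at(t2,depot)}

== RESULT ==
["in(p2,t2)", "truck_at(t1,portA)", "truck_at(t2,depot)"]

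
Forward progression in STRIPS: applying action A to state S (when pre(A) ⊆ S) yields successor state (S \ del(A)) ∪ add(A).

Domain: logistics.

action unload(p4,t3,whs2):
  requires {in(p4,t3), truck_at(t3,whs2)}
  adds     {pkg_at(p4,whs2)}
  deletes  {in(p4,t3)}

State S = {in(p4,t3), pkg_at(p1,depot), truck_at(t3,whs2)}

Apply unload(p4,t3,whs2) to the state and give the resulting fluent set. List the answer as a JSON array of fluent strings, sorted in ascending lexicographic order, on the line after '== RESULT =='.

Compute (S \ del) ∪ add:
  pre ⊆ S: {in(p4,t3), truck_at(t3,whs2)} ⊆ S  — applicable
  S \ del = {pkg_at(p1,depot), truck_at(t3,whs2)}
  ∪ add   = {pkg_at(p1,depot), pkg_at(p4,whs2), truck_at(t3,whs2)}

== RESULT ==
["pkg_at(p1,depot)", "pkg_at(p4,whs2)", "truck_at(t3,whs2)"]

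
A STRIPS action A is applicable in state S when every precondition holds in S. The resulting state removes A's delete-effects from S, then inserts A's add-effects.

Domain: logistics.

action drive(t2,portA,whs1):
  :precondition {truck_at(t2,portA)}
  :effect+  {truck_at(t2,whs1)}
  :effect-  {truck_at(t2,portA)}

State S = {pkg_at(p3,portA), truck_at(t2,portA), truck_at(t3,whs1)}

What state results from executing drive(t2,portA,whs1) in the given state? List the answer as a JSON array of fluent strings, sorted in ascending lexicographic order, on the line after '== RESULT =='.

Compute (S \ del) ∪ add:
  pre ⊆ S: {truck_at(t2,portA)} ⊆ S  — applicable
  S \ del = {pkg_at(p3,portA), truck_at(t3,whs1)}
  ∪ add   = {pkg_at(p3,portA), truck_at(t2,whs1), truck_at(t3,whs1)}

== RESULT ==
["pkg_at(p3,portA)", "truck_at(t2,whs1)", "truck_at(t3,whs1)"]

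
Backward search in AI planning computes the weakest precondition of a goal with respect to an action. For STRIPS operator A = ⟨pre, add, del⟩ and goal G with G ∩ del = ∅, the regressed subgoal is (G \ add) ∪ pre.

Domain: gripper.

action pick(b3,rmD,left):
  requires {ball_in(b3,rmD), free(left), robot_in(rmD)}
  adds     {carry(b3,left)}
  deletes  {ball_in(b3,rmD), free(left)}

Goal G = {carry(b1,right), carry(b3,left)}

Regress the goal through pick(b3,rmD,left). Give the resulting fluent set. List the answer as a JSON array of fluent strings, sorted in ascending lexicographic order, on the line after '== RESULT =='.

Regress:
  G ∩ del = {}  (empty — regression defined)
  G \ add = {carry(b1,right), carry(b3,left)} \ {carry(b3,left)} = {carry(b1,right)}
  ∪ pre   = {carry(b1,right)} ∪ {ball_in(b3,rmD), free(left), robot_in(rmD)}
          = {ball_in(b3,rmD), carry(b1,right), free(left), robot_in(rmD)}

== RESULT ==
["ball_in(b3,rmD)", "carry(b1,right)", "free(left)", "robot_in(rmD)"]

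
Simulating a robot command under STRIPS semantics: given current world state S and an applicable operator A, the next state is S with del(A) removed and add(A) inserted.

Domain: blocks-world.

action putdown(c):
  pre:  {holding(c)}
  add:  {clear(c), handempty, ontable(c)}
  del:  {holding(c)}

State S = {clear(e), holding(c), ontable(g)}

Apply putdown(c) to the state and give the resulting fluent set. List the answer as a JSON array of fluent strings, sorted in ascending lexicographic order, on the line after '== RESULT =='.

Compute (S \ del) ∪ add:
  pre ⊆ S: {holding(c)} ⊆ S  — applicable
  S \ del = {clear(e), ontable(g)}
  ∪ add   = {clear(c), clear(e), handempty, ontable(c), ontable(g)}

== RESULT ==
["clear(c)", "clear(e)", "handempty", "ontable(c)", "ontable(g)"]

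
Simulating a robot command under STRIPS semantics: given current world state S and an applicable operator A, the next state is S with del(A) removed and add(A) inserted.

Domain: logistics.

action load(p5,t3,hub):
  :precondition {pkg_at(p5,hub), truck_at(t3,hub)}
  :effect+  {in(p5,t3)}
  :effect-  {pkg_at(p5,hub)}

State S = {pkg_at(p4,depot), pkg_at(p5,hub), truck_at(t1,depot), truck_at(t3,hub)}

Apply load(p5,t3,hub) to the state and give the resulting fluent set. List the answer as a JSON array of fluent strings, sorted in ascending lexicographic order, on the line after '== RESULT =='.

Compute (S \ del) ∪ add:
  pre ⊆ S: {pkg_at(p5,hub), truck_at(t3,hub)} ⊆ S  — applicable
  S \ del = {pkg_at(p4,depot), truck_at(t1,depot), truck_at(t3,hub)}
  ∪ add   = {in(p5,t3), pkg_at(p4,depot), truck_at(t1,depot), truck_at(t3,hub)}

== RESULT ==
["in(p5,t3)", "pkg_at(p4,depot)", "truck_at(t1,depot)", "truck_at(t3,hub)"]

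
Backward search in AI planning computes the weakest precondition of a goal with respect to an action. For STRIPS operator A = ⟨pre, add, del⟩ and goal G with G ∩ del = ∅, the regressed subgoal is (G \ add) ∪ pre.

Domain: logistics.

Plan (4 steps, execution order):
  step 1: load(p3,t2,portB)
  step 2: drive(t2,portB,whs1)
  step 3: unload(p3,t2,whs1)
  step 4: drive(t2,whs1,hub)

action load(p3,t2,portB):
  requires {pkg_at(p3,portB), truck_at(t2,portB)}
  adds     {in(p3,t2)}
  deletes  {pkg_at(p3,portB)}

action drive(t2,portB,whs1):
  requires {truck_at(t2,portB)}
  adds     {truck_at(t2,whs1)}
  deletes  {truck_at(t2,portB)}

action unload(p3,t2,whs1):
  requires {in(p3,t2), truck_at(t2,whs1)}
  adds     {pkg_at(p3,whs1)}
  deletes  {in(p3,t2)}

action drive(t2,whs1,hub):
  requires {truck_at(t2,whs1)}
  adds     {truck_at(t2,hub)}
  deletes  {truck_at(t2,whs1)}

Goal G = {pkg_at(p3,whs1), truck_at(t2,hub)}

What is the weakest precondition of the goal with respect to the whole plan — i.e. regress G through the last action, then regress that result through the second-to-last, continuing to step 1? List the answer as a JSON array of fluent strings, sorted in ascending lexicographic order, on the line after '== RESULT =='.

Regress step by step:
  through step 4 (drive(t2,whs1,hub)): drop {truck_at(t2,hub)}, keep {pkg_at(p3,whs1)}, require {truck_at(t2,whs1)}
    → {pkg_at(p3,whs1), truck_at(t2,whs1)}
  through step 3 (unload(p3,t2,whs1)): drop {pkg_at(p3,whs1)}, keep {truck_at(t2,whs1)}, require {in(p3,t2), truck_at(t2,whs1)}
    → {in(p3,t2), truck_at(t2,whs1)}
  through step 2 (drive(t2,portB,whs1)): drop {truck_at(t2,whs1)}, keep {in(p3,t2)}, require {truck_at(t2,portB)}
    → {in(p3,t2), truck_at(t2,portB)}
  through step 1 (load(p3,t2,portB)): drop {in(p3,t2)}, keep {truck_at(t2,portB)}, require {pkg_at(p3,portB), truck_at(t2,portB)}
    → {pkg_at(p3,portB), truck_at(t2,portB)}

== RESULT ==
["pkg_at(p3,portB)", "truck_at(t2,portB)"]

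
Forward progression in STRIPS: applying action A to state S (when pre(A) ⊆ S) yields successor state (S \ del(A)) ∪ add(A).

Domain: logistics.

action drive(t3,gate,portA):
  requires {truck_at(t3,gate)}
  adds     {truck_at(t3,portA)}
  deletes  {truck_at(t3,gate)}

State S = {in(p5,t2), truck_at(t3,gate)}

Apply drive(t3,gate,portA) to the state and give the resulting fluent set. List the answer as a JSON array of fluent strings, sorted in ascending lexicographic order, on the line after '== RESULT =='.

Compute (S \ del) ∪ add:
  pre ⊆ S: {truck_at(t3,gate)} ⊆ S  — applicable
  S \ del = {in(p5,t2)}
  ∪ add   = {in(p5,t2), truck_at(t3,portA)}

== RESULT ==
["in(p5,t2)", "truck_at(t3,portA)"]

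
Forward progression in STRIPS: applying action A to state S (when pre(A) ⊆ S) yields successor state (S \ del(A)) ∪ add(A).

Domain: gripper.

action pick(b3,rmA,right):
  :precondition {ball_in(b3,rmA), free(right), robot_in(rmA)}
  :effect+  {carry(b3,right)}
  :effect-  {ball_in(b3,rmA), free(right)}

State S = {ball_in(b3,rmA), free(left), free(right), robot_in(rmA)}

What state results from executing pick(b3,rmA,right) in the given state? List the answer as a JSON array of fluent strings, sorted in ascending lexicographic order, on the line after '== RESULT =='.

Progress:
  pre ⊆ S: {ball_in(b3,rmA), free(right), robot_in(rmA)} ⊆ S  — applicable
  S \ del = {free(left), robot_in(rmA)}
  ∪ add   = {carry(b3,right), free(left), robot_in(rmA)}

== RESULT ==
["carry(b3,right)", "free(left)", "robot_in(rmA)"]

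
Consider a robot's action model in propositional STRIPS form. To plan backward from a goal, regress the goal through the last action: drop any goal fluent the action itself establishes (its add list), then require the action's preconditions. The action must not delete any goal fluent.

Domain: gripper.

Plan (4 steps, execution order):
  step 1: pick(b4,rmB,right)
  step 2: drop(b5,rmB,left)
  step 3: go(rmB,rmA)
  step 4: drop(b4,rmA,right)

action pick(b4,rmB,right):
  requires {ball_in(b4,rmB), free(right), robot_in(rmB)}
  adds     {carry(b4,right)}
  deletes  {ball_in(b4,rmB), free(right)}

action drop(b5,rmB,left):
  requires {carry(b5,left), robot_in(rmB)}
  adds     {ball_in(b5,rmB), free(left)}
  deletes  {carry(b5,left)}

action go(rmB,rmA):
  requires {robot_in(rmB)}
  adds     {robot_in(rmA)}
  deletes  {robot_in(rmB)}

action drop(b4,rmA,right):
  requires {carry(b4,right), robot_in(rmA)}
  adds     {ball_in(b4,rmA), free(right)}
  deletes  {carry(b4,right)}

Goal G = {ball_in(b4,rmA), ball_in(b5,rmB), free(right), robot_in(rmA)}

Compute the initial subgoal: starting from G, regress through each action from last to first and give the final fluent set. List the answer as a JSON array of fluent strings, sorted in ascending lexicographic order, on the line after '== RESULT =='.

Regress step by step:
  through step 4 (drop(b4,rmA,right)): drop {ball_in(b4,rmA), free(right)}, keep {ball_in(b5,rmB), robot_in(rmA)}, require {carry(b4,right), robot_in(rmA)}
    → {ball_in(b5,rmB), carry(b4,right), robot_in(rmA)}
  through step 3 (go(rmB,rmA)): drop {robot_in(rmA)}, keep {ball_in(b5,rmB), carry(b4,right)}, require {robot_in(rmB)}
    → {ball_in(b5,rmB), carry(b4,right), robot_in(rmB)}
  through step 2 (drop(b5,rmB,left)): drop {ball_in(b5,rmB)}, keep {carry(b4,right), robot_in(rmB)}, require {carry(b5,left), robot_in(rmB)}
    → {carry(b4,right), carry(b5,left), robot_in(rmB)}
  through step 1 (pick(b4,rmB,right)): drop {carry(b4,right)}, keep {carry(b5,left), robot_in(rmB)}, require {ball_in(b4,rmB), free(right), robot_in(rmB)}
    → {ball_in(b4,rmB), carry(b5,left), free(right), robot_in(rmB)}

== RESULT ==
["ball_in(b4,rmB)", "carry(b5,left)", "free(right)", "robot_in(rmB)"]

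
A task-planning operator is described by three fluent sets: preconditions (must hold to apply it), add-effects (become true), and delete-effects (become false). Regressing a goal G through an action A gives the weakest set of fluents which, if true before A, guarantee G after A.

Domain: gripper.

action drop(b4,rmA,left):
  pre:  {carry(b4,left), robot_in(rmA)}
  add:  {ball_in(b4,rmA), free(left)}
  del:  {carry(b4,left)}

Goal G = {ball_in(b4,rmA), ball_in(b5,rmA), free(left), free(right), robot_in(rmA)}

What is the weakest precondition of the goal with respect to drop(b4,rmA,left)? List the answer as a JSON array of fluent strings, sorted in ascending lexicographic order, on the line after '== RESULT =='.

Compute (G \ add) ∪ pre:
  G ∩ del = {}  (empty — regression defined)
  G \ add = {ball_in(b4,rmA), ball_in(b5,rmA), free(left), free(right), robot_in(rmA)} \ {ball_in(b4,rmA), free(left)} = {ball_in(b5,rmA), free(right), robot_in(rmA)}
  ∪ pre   = {ball_in(b5,rmA), free(right), robot_in(rmA)} ∪ {carry(b4,left), robot_in(rmA)}
          = {ball_in(b5,rmA), carry(b4,left), free(right), robot_in(rmA)}

== RESULT ==
["ball_in(b5,rmA)", "carry(b4,left)", "free(right)", "robot_in(rmA)"]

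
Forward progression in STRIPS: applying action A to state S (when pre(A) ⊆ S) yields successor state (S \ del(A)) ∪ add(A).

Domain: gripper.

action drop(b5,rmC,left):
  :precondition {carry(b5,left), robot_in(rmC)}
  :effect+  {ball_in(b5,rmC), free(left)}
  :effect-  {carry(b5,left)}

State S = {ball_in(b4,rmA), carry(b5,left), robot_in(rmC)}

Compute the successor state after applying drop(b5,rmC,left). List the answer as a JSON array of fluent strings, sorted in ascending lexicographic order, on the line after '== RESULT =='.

Compute (S \ del) ∪ add:
  pre ⊆ S: {carry(b5,left), robot_in(rmC)} ⊆ S  — applicable
  S \ del = {ball_in(b4,rmA), robot_in(rmC)}
  ∪ add   = {ball_in(b4,rmA), ball_in(b5,rmC), free(left), robot_in(rmC)}

== RESULT ==
["ball_in(b4,rmA)", "ball_in(b5,rmC)", "free(left)", "robot_in(rmC)"]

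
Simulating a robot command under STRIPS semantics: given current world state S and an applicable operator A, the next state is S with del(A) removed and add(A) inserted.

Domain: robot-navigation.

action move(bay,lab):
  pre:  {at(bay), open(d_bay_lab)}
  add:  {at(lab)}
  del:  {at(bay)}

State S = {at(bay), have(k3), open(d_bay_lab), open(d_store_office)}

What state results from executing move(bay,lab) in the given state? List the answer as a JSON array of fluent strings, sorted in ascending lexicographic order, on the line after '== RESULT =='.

Compute (S \ del) ∪ add:
  pre ⊆ S: {at(bay), open(d_bay_lab)} ⊆ S  — applicable
  S \ del = {have(k3), open(d_bay_lab), open(d_store_office)}
  ∪ add   = {at(lab), have(k3), open(d_bay_lab), open(d_store_office)}

== RESULT ==
["at(lab)", "have(k3)", "open(d_bay_lab)", "open(d_store_office)"]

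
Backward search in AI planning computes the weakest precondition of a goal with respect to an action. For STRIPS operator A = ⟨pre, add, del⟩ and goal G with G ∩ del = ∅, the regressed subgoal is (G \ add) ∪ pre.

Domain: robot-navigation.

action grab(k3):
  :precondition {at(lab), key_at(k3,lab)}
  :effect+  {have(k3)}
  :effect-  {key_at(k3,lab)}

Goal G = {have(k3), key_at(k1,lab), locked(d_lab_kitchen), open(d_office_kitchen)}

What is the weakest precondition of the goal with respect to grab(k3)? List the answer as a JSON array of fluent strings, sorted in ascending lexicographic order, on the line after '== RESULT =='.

Regress:
  G ∩ del = {}  (empty — regression defined)
  G \ add = {have(k3), key_at(k1,lab), locked(d_lab_kitchen), open(d_office_kitchen)} \ {have(k3)} = {key_at(k1,lab), locked(d_lab_kitchen), open(d_office_kitchen)}
  ∪ pre   = {key_at(k1,lab), locked(d_lab_kitchen), open(d_office_kitchen)} ∪ {at(lab), key_at(k3,lab)}
          = {at(lab), key_at(k1,lab), key_at(k3,lab), locked(d_lab_kitchen), open(d_office_kitchen)}

== RESULT ==
["at(lab)", "key_at(k1,lab)", "key_at(k3,lab)", "locked(d_lab_kitchen)", "open(d_office_kitchen)"]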